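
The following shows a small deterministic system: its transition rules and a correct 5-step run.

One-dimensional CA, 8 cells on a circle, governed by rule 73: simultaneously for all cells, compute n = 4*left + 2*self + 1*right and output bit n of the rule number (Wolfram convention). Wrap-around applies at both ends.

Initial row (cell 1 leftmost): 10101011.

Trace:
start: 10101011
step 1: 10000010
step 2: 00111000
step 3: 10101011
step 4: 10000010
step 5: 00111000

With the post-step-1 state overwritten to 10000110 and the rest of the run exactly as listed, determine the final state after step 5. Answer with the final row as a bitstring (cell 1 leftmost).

10110110

state after step 1 := 10000110
step 2: 00110110
step 3: 10110110
step 4: 00110110
step 5: 10110110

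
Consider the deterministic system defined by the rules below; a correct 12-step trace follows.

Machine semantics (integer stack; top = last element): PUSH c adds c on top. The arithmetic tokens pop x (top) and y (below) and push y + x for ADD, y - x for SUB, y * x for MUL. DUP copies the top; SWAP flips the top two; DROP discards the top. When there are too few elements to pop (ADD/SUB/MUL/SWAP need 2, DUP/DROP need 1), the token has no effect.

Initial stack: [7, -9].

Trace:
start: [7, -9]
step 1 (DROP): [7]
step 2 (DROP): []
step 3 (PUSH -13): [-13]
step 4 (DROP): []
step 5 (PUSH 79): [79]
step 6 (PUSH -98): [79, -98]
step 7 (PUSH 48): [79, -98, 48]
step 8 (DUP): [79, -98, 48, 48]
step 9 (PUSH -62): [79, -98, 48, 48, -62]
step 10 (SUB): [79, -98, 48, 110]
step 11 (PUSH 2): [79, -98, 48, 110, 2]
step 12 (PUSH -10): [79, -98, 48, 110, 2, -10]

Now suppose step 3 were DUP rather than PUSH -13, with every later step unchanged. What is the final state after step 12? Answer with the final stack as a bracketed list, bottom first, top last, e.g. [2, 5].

(re-executing from step 3 with the substitution; state before step 3: [])
step 3 (DUP): []
step 4 (DROP): []
step 5 (PUSH 79): [79]
step 6 (PUSH -98): [79, -98]
step 7 (PUSH 48): [79, -98, 48]
step 8 (DUP): [79, -98, 48, 48]
step 9 (PUSH -62): [79, -98, 48, 48, -62]
step 10 (SUB): [79, -98, 48, 110]
step 11 (PUSH 2): [79, -98, 48, 110, 2]
step 12 (PUSH -10): [79, -98, 48, 110, 2, -10]

[79, -98, 48, 110, 2, -10]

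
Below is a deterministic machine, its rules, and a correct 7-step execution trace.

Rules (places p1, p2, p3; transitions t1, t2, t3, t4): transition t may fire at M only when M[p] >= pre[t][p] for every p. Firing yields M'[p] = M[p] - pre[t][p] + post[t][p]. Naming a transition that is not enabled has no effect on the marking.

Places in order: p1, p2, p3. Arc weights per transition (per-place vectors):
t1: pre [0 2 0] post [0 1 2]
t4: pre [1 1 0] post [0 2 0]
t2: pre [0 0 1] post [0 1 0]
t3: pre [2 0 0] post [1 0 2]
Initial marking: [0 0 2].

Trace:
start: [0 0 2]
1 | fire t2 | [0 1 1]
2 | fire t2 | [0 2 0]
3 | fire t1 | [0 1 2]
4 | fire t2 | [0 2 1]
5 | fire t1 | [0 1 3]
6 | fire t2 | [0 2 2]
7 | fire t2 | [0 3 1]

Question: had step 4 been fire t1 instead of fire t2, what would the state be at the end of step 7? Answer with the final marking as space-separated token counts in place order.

(re-executing from step 4 with the substitution; state before step 4: [0 1 2])
4 | fire t1 | [0 1 2]
5 | fire t1 | [0 1 2]
6 | fire t2 | [0 2 1]
7 | fire t2 | [0 3 0]

0 3 0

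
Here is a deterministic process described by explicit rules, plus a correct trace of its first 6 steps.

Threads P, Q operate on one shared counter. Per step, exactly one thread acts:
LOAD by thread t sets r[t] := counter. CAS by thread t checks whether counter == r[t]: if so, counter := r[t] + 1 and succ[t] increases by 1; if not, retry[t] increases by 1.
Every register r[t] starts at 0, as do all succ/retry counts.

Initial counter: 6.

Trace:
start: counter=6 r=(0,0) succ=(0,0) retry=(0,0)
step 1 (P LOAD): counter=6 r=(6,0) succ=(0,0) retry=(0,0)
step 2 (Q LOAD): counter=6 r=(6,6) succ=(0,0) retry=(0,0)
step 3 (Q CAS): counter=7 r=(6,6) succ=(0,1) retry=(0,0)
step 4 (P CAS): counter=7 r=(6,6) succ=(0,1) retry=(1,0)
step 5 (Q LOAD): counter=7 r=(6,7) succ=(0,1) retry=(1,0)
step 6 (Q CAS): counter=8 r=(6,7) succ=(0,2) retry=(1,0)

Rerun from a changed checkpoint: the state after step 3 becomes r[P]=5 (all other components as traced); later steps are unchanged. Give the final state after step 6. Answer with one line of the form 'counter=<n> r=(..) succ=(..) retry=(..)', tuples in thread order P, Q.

counter=8 r=(5,7) succ=(0,2) retry=(1,0)

state after step 3 := counter=7 r=(5,6) succ=(0,1) retry=(0,0)
step 4 (P CAS): counter=7 r=(5,6) succ=(0,1) retry=(1,0)
step 5 (Q LOAD): counter=7 r=(5,7) succ=(0,1) retry=(1,0)
step 6 (Q CAS): counter=8 r=(5,7) succ=(0,2) retry=(1,0)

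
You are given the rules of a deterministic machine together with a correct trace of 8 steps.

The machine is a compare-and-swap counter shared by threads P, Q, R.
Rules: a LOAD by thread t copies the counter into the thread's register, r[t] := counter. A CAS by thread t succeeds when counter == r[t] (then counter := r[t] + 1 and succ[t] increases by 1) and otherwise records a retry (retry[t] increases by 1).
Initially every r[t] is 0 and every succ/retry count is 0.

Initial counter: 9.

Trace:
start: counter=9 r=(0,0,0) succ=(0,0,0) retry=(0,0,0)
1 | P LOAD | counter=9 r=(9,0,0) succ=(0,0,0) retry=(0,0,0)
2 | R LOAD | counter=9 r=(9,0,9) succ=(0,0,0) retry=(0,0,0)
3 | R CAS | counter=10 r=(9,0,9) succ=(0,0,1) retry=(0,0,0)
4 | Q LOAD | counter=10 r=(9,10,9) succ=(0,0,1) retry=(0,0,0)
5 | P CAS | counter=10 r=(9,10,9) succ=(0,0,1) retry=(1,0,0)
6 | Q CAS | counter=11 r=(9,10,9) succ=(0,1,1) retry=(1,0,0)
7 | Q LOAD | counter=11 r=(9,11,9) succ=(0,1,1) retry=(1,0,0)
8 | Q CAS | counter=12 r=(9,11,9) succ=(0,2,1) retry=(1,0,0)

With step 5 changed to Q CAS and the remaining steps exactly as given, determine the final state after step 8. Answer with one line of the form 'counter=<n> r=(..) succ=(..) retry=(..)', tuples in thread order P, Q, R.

(re-executing from step 5 with the substitution; state before step 5: counter=10 r=(9,10,9) succ=(0,0,1) retry=(0,0,0))
5 | Q CAS | counter=11 r=(9,10,9) succ=(0,1,1) retry=(0,0,0)
6 | Q CAS | counter=11 r=(9,10,9) succ=(0,1,1) retry=(0,1,0)
7 | Q LOAD | counter=11 r=(9,11,9) succ=(0,1,1) retry=(0,1,0)
8 | Q CAS | counter=12 r=(9,11,9) succ=(0,2,1) retry=(0,1,0)

counter=12 r=(9,11,9) succ=(0,2,1) retry=(0,1,0)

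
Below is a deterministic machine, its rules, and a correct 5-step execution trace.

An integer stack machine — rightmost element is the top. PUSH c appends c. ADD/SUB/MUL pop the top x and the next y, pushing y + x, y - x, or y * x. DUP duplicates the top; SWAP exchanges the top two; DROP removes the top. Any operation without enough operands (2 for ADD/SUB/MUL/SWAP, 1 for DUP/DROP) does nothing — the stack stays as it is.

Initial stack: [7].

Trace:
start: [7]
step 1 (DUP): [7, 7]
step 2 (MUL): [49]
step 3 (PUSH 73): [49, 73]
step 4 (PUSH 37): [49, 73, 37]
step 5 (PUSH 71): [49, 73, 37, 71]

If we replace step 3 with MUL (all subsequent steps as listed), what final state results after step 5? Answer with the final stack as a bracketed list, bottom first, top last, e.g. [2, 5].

[49, 37, 71]

(re-executing from step 3 with the substitution; state before step 3: [49])
step 3 (MUL): [49]
step 4 (PUSH 37): [49, 37]
step 5 (PUSH 71): [49, 37, 71]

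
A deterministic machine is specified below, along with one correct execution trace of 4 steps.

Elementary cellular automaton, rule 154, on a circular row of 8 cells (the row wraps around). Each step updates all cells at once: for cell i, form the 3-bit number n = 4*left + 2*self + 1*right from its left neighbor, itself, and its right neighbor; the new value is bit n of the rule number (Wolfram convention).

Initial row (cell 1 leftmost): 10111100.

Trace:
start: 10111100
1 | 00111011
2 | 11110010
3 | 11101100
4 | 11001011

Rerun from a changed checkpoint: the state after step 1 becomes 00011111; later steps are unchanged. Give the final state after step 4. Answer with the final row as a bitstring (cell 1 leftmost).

01111010

state after step 1 := 00011111
2 | 10111110
3 | 00111100
4 | 01111010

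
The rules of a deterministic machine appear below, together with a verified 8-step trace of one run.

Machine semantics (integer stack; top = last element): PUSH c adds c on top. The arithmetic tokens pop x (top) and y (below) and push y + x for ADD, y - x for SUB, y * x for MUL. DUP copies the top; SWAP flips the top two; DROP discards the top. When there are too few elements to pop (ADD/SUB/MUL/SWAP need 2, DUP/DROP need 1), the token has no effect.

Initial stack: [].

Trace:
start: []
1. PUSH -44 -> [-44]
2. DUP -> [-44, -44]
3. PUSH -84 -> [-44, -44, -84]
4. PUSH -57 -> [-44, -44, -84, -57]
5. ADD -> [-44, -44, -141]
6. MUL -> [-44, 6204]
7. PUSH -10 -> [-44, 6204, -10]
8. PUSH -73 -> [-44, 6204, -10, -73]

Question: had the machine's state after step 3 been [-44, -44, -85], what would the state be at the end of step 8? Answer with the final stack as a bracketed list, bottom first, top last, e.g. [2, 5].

state after step 3 := [-44, -44, -85]
4. PUSH -57 -> [-44, -44, -85, -57]
5. ADD -> [-44, -44, -142]
6. MUL -> [-44, 6248]
7. PUSH -10 -> [-44, 6248, -10]
8. PUSH -73 -> [-44, 6248, -10, -73]

[-44, 6248, -10, -73]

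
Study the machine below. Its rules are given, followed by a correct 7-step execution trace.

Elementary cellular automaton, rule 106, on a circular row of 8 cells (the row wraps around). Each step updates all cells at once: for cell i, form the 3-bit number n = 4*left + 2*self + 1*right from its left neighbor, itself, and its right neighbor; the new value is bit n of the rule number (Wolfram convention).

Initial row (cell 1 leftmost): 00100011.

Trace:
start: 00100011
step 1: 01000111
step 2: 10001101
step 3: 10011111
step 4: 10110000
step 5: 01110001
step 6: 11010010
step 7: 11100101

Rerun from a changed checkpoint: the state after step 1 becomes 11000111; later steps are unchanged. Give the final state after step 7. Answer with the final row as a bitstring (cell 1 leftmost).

11011101

state after step 1 := 11000111
step 2: 01001100
step 3: 10011100
step 4: 00110101
step 5: 01111010
step 6: 11001100
step 7: 11011101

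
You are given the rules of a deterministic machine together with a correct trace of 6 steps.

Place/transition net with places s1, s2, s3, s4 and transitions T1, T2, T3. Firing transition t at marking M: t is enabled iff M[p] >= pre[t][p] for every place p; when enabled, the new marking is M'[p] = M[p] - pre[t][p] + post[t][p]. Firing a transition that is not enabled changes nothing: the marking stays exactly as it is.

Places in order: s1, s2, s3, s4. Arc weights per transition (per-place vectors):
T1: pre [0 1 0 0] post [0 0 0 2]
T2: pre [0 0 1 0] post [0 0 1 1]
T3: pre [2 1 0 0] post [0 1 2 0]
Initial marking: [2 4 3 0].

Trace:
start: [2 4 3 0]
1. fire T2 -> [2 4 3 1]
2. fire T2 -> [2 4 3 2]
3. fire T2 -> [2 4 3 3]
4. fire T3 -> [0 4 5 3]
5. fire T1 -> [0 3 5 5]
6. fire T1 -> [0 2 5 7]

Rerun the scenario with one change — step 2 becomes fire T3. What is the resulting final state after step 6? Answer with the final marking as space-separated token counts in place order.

(re-executing from step 2 with the substitution; state before step 2: [2 4 3 1])
2. fire T3 -> [0 4 5 1]
3. fire T2 -> [0 4 5 2]
4. fire T3 -> [0 4 5 2]
5. fire T1 -> [0 3 5 4]
6. fire T1 -> [0 2 5 6]

0 2 5 6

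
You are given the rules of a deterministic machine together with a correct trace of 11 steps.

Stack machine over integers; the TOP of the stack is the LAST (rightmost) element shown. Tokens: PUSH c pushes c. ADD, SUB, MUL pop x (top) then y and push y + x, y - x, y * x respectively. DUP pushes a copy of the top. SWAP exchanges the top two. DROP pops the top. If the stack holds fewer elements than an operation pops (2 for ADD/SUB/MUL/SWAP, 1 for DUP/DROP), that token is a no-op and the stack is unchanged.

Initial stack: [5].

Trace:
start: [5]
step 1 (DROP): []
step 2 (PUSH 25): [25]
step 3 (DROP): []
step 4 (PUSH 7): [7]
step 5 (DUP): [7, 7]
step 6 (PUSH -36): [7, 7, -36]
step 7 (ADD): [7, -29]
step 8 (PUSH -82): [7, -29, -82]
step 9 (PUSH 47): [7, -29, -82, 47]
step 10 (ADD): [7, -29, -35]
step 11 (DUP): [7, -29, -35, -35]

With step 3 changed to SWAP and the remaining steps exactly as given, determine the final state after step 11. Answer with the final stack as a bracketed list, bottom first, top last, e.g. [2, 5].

[25, 7, -29, -35, -35]

(re-executing from step 3 with the substitution; state before step 3: [25])
step 3 (SWAP): [25]
step 4 (PUSH 7): [25, 7]
step 5 (DUP): [25, 7, 7]
step 6 (PUSH -36): [25, 7, 7, -36]
step 7 (ADD): [25, 7, -29]
step 8 (PUSH -82): [25, 7, -29, -82]
step 9 (PUSH 47): [25, 7, -29, -82, 47]
step 10 (ADD): [25, 7, -29, -35]
step 11 (DUP): [25, 7, -29, -35, -35]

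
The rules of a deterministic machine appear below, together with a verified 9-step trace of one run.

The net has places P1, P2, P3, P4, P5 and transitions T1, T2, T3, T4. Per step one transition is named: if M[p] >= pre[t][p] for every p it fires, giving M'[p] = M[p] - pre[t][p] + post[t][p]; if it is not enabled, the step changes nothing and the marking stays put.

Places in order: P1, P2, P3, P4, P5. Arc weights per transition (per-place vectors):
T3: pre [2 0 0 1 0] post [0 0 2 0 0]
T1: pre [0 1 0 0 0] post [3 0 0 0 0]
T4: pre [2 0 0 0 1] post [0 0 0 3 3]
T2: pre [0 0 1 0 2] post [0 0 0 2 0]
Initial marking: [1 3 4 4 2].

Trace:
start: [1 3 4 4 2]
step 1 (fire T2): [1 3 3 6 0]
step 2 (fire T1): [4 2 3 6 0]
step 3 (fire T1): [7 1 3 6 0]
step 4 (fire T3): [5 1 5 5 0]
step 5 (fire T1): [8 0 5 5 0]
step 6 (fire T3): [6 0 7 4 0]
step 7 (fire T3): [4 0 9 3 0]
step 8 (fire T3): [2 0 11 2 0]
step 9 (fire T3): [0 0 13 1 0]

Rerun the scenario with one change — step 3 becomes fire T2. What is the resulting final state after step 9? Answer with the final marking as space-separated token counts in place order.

(re-executing from step 3 with the substitution; state before step 3: [4 2 3 6 0])
step 3 (fire T2): [4 2 3 6 0]
step 4 (fire T3): [2 2 5 5 0]
step 5 (fire T1): [5 1 5 5 0]
step 6 (fire T3): [3 1 7 4 0]
step 7 (fire T3): [1 1 9 3 0]
step 8 (fire T3): [1 1 9 3 0]
step 9 (fire T3): [1 1 9 3 0]

1 1 9 3 0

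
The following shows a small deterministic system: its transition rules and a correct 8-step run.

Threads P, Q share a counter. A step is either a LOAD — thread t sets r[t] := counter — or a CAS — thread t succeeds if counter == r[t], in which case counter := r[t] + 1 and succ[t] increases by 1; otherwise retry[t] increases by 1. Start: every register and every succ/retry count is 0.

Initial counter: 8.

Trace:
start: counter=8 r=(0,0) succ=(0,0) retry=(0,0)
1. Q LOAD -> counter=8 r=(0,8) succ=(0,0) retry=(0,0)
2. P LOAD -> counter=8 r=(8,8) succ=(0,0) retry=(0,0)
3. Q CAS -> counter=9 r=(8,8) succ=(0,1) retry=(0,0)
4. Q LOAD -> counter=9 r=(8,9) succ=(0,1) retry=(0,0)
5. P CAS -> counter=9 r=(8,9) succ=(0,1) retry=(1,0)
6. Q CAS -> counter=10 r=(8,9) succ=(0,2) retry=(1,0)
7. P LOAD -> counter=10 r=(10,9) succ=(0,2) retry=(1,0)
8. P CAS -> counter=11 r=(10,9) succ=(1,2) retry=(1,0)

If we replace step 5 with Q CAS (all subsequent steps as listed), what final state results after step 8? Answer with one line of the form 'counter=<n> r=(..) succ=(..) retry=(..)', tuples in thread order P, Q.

(re-executing from step 5 with the substitution; state before step 5: counter=9 r=(8,9) succ=(0,1) retry=(0,0))
5. Q CAS -> counter=10 r=(8,9) succ=(0,2) retry=(0,0)
6. Q CAS -> counter=10 r=(8,9) succ=(0,2) retry=(0,1)
7. P LOAD -> counter=10 r=(10,9) succ=(0,2) retry=(0,1)
8. P CAS -> counter=11 r=(10,9) succ=(1,2) retry=(0,1)

counter=11 r=(10,9) succ=(1,2) retry=(0,1)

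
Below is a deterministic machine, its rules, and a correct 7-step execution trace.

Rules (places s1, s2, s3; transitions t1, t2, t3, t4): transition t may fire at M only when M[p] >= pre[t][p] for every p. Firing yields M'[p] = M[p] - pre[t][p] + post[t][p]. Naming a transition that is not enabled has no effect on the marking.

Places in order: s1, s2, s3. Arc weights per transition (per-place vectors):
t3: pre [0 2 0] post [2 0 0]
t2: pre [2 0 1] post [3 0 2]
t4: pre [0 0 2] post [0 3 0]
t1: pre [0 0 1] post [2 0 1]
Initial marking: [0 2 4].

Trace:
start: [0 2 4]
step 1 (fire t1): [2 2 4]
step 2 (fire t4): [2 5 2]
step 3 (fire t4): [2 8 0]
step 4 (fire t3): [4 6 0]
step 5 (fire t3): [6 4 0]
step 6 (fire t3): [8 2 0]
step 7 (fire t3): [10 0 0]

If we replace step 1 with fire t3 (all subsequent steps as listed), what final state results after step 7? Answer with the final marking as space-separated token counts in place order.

8 0 0

(re-executing from step 1 with the substitution; state before step 1: [0 2 4])
step 1 (fire t3): [2 0 4]
step 2 (fire t4): [2 3 2]
step 3 (fire t4): [2 6 0]
step 4 (fire t3): [4 4 0]
step 5 (fire t3): [6 2 0]
step 6 (fire t3): [8 0 0]
step 7 (fire t3): [8 0 0]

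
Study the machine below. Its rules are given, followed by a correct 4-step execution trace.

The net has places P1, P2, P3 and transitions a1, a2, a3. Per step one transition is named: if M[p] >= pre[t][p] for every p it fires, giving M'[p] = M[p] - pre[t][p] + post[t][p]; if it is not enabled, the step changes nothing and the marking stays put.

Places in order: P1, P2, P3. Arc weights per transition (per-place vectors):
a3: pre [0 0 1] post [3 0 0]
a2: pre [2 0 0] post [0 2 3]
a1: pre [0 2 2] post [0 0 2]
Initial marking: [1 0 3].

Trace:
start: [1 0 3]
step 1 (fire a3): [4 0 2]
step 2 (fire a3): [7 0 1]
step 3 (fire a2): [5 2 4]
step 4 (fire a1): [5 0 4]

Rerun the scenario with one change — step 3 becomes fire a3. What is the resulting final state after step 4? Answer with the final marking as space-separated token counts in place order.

(re-executing from step 3 with the substitution; state before step 3: [7 0 1])
step 3 (fire a3): [10 0 0]
step 4 (fire a1): [10 0 0]

10 0 0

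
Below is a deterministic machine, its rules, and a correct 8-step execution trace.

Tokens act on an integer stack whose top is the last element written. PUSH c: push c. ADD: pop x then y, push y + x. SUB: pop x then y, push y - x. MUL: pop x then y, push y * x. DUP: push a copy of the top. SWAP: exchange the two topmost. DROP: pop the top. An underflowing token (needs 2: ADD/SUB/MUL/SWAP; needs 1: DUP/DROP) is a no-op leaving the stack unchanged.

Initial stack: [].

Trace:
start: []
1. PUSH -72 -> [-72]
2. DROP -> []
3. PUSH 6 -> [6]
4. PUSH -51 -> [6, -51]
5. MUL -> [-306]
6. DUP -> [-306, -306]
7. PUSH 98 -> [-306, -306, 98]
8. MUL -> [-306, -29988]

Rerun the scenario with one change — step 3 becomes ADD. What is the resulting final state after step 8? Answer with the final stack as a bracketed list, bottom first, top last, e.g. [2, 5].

(re-executing from step 3 with the substitution; state before step 3: [])
3. ADD -> []
4. PUSH -51 -> [-51]
5. MUL -> [-51]
6. DUP -> [-51, -51]
7. PUSH 98 -> [-51, -51, 98]
8. MUL -> [-51, -4998]

[-51, -4998]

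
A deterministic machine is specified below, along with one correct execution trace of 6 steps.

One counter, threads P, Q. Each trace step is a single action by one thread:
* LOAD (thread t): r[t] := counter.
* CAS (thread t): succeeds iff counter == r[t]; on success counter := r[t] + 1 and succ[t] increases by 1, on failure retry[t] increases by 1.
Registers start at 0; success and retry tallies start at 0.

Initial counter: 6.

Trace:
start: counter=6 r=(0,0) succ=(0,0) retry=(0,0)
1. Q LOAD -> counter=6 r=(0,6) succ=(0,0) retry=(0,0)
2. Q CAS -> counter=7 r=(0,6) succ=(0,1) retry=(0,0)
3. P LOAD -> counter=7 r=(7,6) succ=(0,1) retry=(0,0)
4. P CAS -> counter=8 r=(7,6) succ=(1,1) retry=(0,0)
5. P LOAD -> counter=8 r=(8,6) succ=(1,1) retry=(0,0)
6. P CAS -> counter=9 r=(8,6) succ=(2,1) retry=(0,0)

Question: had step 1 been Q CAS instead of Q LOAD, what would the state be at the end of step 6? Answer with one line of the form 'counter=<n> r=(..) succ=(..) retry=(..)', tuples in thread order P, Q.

counter=8 r=(7,0) succ=(2,0) retry=(0,2)

(re-executing from step 1 with the substitution; state before step 1: counter=6 r=(0,0) succ=(0,0) retry=(0,0))
1. Q CAS -> counter=6 r=(0,0) succ=(0,0) retry=(0,1)
2. Q CAS -> counter=6 r=(0,0) succ=(0,0) retry=(0,2)
3. P LOAD -> counter=6 r=(6,0) succ=(0,0) retry=(0,2)
4. P CAS -> counter=7 r=(6,0) succ=(1,0) retry=(0,2)
5. P LOAD -> counter=7 r=(7,0) succ=(1,0) retry=(0,2)
6. P CAS -> counter=8 r=(7,0) succ=(2,0) retry=(0,2)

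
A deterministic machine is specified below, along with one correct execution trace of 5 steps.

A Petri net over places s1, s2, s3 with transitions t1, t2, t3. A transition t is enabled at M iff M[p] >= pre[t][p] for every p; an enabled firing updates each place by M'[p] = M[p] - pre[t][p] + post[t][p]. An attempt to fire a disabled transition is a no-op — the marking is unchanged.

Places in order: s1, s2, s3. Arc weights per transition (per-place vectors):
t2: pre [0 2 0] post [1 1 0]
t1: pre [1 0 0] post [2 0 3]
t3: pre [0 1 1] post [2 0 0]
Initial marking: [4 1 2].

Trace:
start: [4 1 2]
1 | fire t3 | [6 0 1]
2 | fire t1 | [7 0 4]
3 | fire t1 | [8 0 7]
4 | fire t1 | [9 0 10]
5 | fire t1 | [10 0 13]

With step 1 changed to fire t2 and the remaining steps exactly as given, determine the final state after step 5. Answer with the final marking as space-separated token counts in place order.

8 1 14

(re-executing from step 1 with the substitution; state before step 1: [4 1 2])
1 | fire t2 | [4 1 2]
2 | fire t1 | [5 1 5]
3 | fire t1 | [6 1 8]
4 | fire t1 | [7 1 11]
5 | fire t1 | [8 1 14]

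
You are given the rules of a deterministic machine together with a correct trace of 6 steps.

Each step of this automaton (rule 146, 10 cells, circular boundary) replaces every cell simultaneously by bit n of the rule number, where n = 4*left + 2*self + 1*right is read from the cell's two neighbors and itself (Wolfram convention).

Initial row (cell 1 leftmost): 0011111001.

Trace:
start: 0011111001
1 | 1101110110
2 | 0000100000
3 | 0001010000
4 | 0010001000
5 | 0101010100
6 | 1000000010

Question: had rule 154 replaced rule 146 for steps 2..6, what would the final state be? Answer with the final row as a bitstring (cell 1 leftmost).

(re-executing steps 2..6 under rule 154; state before step 2: 1101110110)
2 | 1001100100
3 | 0111011011
4 | 0110010010
5 | 1101101101
6 | 1001001001

1001001001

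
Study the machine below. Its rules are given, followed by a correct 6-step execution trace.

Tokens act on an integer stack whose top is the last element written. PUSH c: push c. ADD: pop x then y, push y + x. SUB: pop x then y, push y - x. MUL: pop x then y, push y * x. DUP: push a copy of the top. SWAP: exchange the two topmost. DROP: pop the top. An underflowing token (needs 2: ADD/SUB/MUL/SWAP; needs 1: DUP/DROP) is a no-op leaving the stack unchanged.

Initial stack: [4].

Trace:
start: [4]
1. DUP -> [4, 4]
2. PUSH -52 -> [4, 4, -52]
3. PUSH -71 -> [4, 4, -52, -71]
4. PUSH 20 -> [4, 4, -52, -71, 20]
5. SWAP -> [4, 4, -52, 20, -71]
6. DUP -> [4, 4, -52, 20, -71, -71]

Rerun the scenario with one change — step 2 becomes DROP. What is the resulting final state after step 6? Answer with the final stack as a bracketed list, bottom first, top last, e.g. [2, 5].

[4, 20, -71, -71]

(re-executing from step 2 with the substitution; state before step 2: [4, 4])
2. DROP -> [4]
3. PUSH -71 -> [4, -71]
4. PUSH 20 -> [4, -71, 20]
5. SWAP -> [4, 20, -71]
6. DUP -> [4, 20, -71, -71]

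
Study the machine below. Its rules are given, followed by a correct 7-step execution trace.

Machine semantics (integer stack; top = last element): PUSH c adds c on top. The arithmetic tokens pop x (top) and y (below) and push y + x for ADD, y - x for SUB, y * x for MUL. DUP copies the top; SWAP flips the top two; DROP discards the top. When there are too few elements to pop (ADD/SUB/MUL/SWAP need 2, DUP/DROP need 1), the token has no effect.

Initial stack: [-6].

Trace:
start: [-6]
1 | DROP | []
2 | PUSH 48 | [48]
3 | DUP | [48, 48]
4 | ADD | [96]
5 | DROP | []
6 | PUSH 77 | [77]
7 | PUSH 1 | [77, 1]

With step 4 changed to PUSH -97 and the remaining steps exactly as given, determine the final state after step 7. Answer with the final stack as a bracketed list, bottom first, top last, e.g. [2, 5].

(re-executing from step 4 with the substitution; state before step 4: [48, 48])
4 | PUSH -97 | [48, 48, -97]
5 | DROP | [48, 48]
6 | PUSH 77 | [48, 48, 77]
7 | PUSH 1 | [48, 48, 77, 1]

[48, 48, 77, 1]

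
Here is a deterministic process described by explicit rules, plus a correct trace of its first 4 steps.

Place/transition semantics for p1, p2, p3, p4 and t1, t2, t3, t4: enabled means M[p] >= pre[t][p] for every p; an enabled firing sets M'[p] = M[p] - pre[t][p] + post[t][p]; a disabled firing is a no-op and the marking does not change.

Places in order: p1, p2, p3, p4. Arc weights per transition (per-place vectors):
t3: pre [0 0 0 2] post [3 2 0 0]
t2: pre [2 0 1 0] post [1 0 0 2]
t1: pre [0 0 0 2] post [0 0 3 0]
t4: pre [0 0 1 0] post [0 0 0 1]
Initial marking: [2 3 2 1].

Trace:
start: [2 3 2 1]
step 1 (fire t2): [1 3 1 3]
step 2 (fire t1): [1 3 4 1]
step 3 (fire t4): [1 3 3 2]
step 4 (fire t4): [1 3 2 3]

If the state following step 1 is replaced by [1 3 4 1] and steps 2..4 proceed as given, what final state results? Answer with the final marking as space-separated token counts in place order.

1 3 2 3

state after step 1 := [1 3 4 1]
step 2 (fire t1): [1 3 4 1]
step 3 (fire t4): [1 3 3 2]
step 4 (fire t4): [1 3 2 3]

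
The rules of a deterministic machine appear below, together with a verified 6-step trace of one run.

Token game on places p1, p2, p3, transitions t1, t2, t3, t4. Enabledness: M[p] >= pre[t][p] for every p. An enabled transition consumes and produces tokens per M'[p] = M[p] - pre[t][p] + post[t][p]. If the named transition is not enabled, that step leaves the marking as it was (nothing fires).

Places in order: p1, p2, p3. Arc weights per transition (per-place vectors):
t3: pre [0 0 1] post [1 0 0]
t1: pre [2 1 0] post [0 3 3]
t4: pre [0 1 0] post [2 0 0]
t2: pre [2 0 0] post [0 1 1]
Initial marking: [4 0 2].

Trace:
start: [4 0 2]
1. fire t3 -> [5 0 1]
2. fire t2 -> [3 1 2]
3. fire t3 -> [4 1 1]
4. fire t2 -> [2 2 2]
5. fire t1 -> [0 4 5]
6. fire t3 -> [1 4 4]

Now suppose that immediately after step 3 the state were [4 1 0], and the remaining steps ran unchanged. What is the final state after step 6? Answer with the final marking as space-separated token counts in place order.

state after step 3 := [4 1 0]
4. fire t2 -> [2 2 1]
5. fire t1 -> [0 4 4]
6. fire t3 -> [1 4 3]

1 4 3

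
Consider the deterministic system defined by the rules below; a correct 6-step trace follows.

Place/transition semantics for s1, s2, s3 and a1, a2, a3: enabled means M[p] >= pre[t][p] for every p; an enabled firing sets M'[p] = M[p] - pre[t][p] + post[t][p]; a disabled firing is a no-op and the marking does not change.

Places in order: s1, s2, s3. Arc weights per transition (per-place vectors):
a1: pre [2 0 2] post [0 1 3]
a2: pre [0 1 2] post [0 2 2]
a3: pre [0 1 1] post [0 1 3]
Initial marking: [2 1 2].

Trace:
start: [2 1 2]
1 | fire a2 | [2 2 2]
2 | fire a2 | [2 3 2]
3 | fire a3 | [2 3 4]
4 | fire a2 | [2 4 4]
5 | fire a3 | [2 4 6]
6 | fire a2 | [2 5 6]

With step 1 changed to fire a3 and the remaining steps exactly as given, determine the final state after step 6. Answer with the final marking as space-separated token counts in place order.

(re-executing from step 1 with the substitution; state before step 1: [2 1 2])
1 | fire a3 | [2 1 4]
2 | fire a2 | [2 2 4]
3 | fire a3 | [2 2 6]
4 | fire a2 | [2 3 6]
5 | fire a3 | [2 3 8]
6 | fire a2 | [2 4 8]

2 4 8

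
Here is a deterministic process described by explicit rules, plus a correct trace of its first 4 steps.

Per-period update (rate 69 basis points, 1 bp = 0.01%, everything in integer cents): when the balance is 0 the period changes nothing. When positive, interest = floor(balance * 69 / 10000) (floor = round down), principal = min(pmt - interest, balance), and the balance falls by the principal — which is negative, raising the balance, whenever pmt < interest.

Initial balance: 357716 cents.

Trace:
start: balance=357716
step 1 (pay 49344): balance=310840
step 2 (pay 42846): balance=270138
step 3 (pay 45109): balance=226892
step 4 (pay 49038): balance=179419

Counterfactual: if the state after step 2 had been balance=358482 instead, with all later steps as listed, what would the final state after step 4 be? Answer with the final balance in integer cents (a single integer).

268987

state after step 2 := balance=358482
step 3 (pay 45109): balance=315846
step 4 (pay 49038): balance=268987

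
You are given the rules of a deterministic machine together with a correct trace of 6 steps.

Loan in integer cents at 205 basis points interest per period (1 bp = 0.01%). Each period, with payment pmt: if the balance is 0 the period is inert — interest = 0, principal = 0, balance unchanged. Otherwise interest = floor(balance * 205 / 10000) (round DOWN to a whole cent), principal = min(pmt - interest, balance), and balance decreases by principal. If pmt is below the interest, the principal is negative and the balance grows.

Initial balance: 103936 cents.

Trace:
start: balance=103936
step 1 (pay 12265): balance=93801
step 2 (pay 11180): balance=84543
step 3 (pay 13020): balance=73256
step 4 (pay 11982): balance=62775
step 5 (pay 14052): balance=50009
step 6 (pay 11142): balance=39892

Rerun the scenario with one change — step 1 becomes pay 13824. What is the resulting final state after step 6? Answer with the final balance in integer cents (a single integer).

(re-executing from step 1 with the substitution; state before step 1: balance=103936)
step 1 (pay 13824): balance=92242
step 2 (pay 11180): balance=82952
step 3 (pay 13020): balance=71632
step 4 (pay 11982): balance=61118
step 5 (pay 14052): balance=48318
step 6 (pay 11142): balance=38166

38166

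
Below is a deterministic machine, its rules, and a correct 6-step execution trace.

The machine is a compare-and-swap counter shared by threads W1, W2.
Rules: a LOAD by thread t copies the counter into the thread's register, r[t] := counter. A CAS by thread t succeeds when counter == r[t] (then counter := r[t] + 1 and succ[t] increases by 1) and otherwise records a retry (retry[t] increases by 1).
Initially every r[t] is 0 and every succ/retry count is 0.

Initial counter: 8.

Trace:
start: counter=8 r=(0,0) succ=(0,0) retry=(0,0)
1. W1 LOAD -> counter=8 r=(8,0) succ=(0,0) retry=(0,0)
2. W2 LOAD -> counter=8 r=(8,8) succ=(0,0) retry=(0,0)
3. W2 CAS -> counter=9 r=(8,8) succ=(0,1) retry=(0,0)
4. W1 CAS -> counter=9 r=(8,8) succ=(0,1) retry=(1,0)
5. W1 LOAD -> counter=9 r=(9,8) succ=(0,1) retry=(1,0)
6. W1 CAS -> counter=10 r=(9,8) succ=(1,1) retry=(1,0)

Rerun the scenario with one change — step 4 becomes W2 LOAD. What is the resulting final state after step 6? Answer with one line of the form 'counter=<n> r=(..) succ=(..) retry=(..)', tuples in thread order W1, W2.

counter=10 r=(9,9) succ=(1,1) retry=(0,0)

(re-executing from step 4 with the substitution; state before step 4: counter=9 r=(8,8) succ=(0,1) retry=(0,0))
4. W2 LOAD -> counter=9 r=(8,9) succ=(0,1) retry=(0,0)
5. W1 LOAD -> counter=9 r=(9,9) succ=(0,1) retry=(0,0)
6. W1 CAS -> counter=10 r=(9,9) succ=(1,1) retry=(0,0)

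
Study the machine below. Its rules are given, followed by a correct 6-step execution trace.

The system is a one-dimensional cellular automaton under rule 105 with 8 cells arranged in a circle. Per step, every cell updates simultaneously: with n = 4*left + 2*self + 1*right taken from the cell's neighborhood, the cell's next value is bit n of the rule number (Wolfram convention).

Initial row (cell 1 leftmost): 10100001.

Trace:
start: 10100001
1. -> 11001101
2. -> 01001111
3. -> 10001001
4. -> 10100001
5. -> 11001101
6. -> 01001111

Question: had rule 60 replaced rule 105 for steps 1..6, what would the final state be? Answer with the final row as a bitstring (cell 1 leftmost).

(re-executing steps 1..6 under rule 60; state before step 1: 10100001)
1. -> 01110001
2. -> 11001001
3. -> 00101101
4. -> 10111011
5. -> 01100110
6. -> 01010101

01010101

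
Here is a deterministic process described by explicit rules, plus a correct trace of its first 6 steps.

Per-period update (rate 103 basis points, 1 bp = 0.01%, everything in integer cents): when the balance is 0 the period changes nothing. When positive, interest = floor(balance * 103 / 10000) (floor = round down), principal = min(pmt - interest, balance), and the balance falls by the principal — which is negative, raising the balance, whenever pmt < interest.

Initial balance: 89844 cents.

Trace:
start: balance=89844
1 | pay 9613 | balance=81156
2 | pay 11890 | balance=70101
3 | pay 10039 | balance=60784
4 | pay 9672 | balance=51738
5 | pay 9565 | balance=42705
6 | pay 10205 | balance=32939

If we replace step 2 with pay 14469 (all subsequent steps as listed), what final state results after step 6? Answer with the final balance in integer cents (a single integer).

30252

(re-executing from step 2 with the substitution; state before step 2: balance=81156)
2 | pay 14469 | balance=67522
3 | pay 10039 | balance=58178
4 | pay 9672 | balance=49105
5 | pay 9565 | balance=40045
6 | pay 10205 | balance=30252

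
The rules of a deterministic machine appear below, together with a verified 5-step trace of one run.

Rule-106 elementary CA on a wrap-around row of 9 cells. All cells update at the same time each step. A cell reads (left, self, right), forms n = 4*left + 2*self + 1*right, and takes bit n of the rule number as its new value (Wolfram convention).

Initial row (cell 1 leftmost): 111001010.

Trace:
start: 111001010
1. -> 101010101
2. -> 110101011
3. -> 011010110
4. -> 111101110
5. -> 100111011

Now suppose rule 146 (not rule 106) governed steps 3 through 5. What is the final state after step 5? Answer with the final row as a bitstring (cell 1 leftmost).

101000101

(re-executing steps 3..5 under rule 146; state before step 3: 110101011)
3. -> 100000001
4. -> 010000010
5. -> 101000101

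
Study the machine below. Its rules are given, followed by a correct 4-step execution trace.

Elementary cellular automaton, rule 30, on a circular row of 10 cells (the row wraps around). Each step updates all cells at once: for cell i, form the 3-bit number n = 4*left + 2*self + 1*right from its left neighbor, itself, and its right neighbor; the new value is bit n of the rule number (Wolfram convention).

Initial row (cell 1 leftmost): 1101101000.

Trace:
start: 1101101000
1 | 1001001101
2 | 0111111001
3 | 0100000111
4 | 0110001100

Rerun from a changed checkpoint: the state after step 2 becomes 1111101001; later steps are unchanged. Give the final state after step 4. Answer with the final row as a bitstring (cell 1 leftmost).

state after step 2 := 1111101001
3 | 0000001111
4 | 1000011000

1000011000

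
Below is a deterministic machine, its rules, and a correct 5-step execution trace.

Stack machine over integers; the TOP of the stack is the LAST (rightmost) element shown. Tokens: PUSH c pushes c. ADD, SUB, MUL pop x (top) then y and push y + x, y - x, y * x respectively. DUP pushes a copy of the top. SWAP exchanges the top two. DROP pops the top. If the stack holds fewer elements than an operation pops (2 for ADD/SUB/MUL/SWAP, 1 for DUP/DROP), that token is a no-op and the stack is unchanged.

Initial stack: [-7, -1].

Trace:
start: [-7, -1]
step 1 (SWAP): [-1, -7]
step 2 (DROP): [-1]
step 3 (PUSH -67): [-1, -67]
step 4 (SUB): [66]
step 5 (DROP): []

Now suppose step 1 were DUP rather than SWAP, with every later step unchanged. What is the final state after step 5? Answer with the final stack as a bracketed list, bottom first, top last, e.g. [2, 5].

(re-executing from step 1 with the substitution; state before step 1: [-7, -1])
step 1 (DUP): [-7, -1, -1]
step 2 (DROP): [-7, -1]
step 3 (PUSH -67): [-7, -1, -67]
step 4 (SUB): [-7, 66]
step 5 (DROP): [-7]

[-7]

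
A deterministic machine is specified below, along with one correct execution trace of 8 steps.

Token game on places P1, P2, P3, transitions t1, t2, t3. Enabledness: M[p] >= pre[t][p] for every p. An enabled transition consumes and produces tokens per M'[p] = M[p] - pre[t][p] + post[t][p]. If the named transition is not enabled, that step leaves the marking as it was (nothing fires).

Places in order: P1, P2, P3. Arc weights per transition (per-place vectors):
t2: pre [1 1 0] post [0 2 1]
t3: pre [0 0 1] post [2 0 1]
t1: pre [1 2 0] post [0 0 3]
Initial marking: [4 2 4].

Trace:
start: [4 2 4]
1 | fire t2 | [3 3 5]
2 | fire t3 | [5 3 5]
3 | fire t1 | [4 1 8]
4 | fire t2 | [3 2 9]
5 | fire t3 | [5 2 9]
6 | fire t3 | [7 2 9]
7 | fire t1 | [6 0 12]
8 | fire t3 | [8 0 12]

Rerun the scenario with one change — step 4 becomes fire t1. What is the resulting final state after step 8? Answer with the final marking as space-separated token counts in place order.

(re-executing from step 4 with the substitution; state before step 4: [4 1 8])
4 | fire t1 | [4 1 8]
5 | fire t3 | [6 1 8]
6 | fire t3 | [8 1 8]
7 | fire t1 | [8 1 8]
8 | fire t3 | [10 1 8]

10 1 8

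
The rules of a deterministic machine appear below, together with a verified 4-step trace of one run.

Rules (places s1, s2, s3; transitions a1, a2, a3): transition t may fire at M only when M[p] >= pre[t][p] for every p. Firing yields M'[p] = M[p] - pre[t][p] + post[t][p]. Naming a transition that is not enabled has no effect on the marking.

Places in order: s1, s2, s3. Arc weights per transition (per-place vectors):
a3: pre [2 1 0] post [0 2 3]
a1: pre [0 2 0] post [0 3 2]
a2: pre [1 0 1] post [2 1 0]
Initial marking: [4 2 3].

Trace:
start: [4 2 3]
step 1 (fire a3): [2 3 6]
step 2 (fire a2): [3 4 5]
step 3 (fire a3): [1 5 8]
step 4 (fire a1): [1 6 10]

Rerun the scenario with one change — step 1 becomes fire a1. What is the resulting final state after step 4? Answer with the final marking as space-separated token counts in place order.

3 6 9

(re-executing from step 1 with the substitution; state before step 1: [4 2 3])
step 1 (fire a1): [4 3 5]
step 2 (fire a2): [5 4 4]
step 3 (fire a3): [3 5 7]
step 4 (fire a1): [3 6 9]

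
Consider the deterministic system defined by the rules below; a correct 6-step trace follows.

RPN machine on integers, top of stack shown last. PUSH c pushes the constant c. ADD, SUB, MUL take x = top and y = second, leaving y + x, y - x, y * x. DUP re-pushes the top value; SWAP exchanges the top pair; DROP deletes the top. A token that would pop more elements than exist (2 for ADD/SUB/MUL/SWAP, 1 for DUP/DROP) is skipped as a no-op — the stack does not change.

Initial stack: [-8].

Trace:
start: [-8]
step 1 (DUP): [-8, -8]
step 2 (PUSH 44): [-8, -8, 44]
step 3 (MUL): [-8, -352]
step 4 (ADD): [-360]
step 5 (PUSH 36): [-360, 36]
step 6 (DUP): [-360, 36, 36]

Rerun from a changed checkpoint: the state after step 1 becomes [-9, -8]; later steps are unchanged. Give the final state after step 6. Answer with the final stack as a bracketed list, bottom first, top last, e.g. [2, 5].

[-361, 36, 36]

state after step 1 := [-9, -8]
step 2 (PUSH 44): [-9, -8, 44]
step 3 (MUL): [-9, -352]
step 4 (ADD): [-361]
step 5 (PUSH 36): [-361, 36]
step 6 (DUP): [-361, 36, 36]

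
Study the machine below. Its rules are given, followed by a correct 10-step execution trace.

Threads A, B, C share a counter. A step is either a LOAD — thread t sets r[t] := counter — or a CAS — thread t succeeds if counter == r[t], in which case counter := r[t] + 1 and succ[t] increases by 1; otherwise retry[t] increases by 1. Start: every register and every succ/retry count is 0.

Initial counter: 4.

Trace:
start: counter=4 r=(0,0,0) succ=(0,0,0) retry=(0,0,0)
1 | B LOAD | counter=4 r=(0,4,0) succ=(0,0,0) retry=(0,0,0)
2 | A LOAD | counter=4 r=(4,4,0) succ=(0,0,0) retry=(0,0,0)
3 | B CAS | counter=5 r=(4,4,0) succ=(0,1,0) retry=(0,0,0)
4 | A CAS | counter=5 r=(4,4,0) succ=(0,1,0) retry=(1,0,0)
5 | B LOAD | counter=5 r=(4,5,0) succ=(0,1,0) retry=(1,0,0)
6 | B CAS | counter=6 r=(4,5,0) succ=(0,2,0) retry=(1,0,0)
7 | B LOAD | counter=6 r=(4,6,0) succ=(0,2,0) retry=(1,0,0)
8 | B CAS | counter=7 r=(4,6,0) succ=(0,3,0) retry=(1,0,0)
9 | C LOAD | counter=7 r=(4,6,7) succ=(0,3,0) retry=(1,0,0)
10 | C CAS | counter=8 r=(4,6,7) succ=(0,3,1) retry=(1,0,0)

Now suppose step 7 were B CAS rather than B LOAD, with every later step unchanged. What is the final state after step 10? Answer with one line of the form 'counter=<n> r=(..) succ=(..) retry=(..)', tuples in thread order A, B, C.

counter=7 r=(4,5,6) succ=(0,2,1) retry=(1,2,0)

(re-executing from step 7 with the substitution; state before step 7: counter=6 r=(4,5,0) succ=(0,2,0) retry=(1,0,0))
7 | B CAS | counter=6 r=(4,5,0) succ=(0,2,0) retry=(1,1,0)
8 | B CAS | counter=6 r=(4,5,0) succ=(0,2,0) retry=(1,2,0)
9 | C LOAD | counter=6 r=(4,5,6) succ=(0,2,0) retry=(1,2,0)
10 | C CAS | counter=7 r=(4,5,6) succ=(0,2,1) retry=(1,2,0)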